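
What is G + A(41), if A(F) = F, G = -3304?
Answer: -3263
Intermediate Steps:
G + A(41) = -3304 + 41 = -3263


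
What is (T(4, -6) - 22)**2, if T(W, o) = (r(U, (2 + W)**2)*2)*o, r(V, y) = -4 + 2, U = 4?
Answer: 4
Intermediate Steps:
r(V, y) = -2
T(W, o) = -4*o (T(W, o) = (-2*2)*o = -4*o)
(T(4, -6) - 22)**2 = (-4*(-6) - 22)**2 = (24 - 22)**2 = 2**2 = 4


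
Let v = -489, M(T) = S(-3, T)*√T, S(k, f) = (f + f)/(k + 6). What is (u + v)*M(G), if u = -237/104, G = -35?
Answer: 596085*I*√35/52 ≈ 67817.0*I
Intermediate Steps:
S(k, f) = 2*f/(6 + k) (S(k, f) = (2*f)/(6 + k) = 2*f/(6 + k))
M(T) = 2*T^(3/2)/3 (M(T) = (2*T/(6 - 3))*√T = (2*T/3)*√T = 2*T^(3/2)/3)
u = -237/104 (u = -237*1/104 = -237/104 ≈ -2.2788)
(u + v)*M(G) = (-237/104 - 489)*(2*(-35)^(3/2)/3) = -17031*(-35*I*√35)/52 = -(-596085)*I*√35/52 = 596085*I*√35/52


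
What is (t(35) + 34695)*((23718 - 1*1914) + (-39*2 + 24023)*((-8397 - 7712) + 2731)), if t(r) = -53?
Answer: -11096331652652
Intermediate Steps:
(t(35) + 34695)*((23718 - 1*1914) + (-39*2 + 24023)*((-8397 - 7712) + 2731)) = (-53 + 34695)*((23718 - 1*1914) + (-39*2 + 24023)*((-8397 - 7712) + 2731)) = 34642*((23718 - 1914) + (-78 + 24023)*(-16109 + 2731)) = 34642*(21804 + 23945*(-13378)) = 34642*(21804 - 320336210) = 34642*(-320314406) = -11096331652652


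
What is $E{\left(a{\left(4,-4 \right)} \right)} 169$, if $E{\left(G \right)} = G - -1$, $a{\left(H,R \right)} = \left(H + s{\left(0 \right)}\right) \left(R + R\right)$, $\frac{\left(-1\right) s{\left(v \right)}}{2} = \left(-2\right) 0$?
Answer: $-5239$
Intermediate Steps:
$s{\left(v \right)} = 0$ ($s{\left(v \right)} = - 2 \left(\left(-2\right) 0\right) = \left(-2\right) 0 = 0$)
$a{\left(H,R \right)} = 2 H R$ ($a{\left(H,R \right)} = \left(H + 0\right) \left(R + R\right) = H 2 R = 2 H R$)
$E{\left(G \right)} = 1 + G$ ($E{\left(G \right)} = G + 1 = 1 + G$)
$E{\left(a{\left(4,-4 \right)} \right)} 169 = \left(1 + 2 \cdot 4 \left(-4\right)\right) 169 = \left(1 - 32\right) 169 = \left(-31\right) 169 = -5239$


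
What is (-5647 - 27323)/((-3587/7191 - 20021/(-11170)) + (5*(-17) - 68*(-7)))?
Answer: -155780282700/1853551823 ≈ -84.044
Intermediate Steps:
(-5647 - 27323)/((-3587/7191 - 20021/(-11170)) + (5*(-17) - 68*(-7))) = -32970/((-3587*1/7191 - 20021*(-1/11170)) + (-85 + 476)) = -32970/((-211/423 + 20021/11170) + 391) = -32970/(6112013/4724910 + 391) = -32970/1853551823/4724910 = -32970*4724910/1853551823 = -155780282700/1853551823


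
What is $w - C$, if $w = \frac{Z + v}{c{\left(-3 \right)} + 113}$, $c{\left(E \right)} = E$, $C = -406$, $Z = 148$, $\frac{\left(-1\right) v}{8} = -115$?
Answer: $\frac{22864}{55} \approx 415.71$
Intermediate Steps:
$v = 920$ ($v = \left(-8\right) \left(-115\right) = 920$)
$w = \frac{534}{55}$ ($w = \frac{148 + 920}{-3 + 113} = \frac{1068}{110} = 1068 \cdot \frac{1}{110} = \frac{534}{55} \approx 9.7091$)
$w - C = \frac{534}{55} - -406 = \frac{534}{55} + 406 = \frac{22864}{55}$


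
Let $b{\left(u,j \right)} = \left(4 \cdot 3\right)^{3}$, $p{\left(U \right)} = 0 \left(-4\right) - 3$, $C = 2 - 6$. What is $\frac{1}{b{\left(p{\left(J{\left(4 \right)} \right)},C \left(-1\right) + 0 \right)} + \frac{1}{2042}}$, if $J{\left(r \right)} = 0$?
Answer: $\frac{2042}{3528577} \approx 0.0005787$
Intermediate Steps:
$C = -4$ ($C = 2 - 6 = -4$)
$p{\left(U \right)} = -3$ ($p{\left(U \right)} = 0 - 3 = -3$)
$b{\left(u,j \right)} = 1728$ ($b{\left(u,j \right)} = 12^{3} = 1728$)
$\frac{1}{b{\left(p{\left(J{\left(4 \right)} \right)},C \left(-1\right) + 0 \right)} + \frac{1}{2042}} = \frac{1}{1728 + \frac{1}{2042}} = \frac{1}{\frac{3528577}{2042}} = \frac{2042}{3528577}$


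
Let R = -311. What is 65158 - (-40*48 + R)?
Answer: 67389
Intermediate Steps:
65158 - (-40*48 + R) = 65158 - (-40*48 - 311) = 65158 - (-1920 - 311) = 65158 - 1*(-2231) = 65158 + 2231 = 67389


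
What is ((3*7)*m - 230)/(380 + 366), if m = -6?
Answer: -178/373 ≈ -0.47721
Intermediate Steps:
((3*7)*m - 230)/(380 + 366) = ((3*7)*(-6) - 230)/(380 + 366) = (21*(-6) - 230)/746 = (-126 - 230)*(1/746) = -356*1/746 = -178/373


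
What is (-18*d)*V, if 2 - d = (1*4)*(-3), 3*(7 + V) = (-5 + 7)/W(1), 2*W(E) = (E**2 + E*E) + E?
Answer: 1652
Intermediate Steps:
W(E) = E**2 + E/2 (W(E) = ((E**2 + E*E) + E)/2 = ((E**2 + E**2) + E)/2 = (2*E**2 + E)/2 = (E + 2*E**2)/2 = E**2 + E/2)
V = -59/9 (V = -7 + ((-5 + 7)/((1*(1/2 + 1))))/3 = -7 + (2/((1*(3/2))))/3 = -7 + (2/(3/2))/3 = -7 + (2*(2/3))/3 = -7 + (1/3)*(4/3) = -7 + 4/9 = -59/9 ≈ -6.5556)
d = 14 (d = 2 - 1*4*(-3) = 2 - 4*(-3) = 2 - 1*(-12) = 2 + 12 = 14)
(-18*d)*V = -18*14*(-59/9) = -252*(-59/9) = 1652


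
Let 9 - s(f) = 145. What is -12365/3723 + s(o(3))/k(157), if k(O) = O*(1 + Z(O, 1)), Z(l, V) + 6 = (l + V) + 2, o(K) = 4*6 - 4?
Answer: -301408603/90599205 ≈ -3.3268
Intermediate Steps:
o(K) = 20 (o(K) = 24 - 4 = 20)
Z(l, V) = -4 + V + l (Z(l, V) = -6 + ((l + V) + 2) = -6 + ((V + l) + 2) = -6 + (2 + V + l) = -4 + V + l)
s(f) = -136 (s(f) = 9 - 1*145 = 9 - 145 = -136)
k(O) = O*(-2 + O) (k(O) = O*(1 + (-4 + 1 + O)) = O*(1 + (-3 + O)) = O*(-2 + O))
-12365/3723 + s(o(3))/k(157) = -12365/3723 - 136*1/(157*(-2 + 157)) = -12365*1/3723 - 136/(157*155) = -12365/3723 - 136/24335 = -301408603/90599205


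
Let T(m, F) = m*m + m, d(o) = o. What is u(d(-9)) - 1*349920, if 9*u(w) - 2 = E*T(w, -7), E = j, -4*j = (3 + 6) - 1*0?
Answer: -3149440/9 ≈ -3.4994e+5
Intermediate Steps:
T(m, F) = m + m**2 (T(m, F) = m**2 + m = m + m**2)
j = -9/4 (j = -((3 + 6) - 1*0)/4 = -(9 + 0)/4 = -1/4*9 = -9/4 ≈ -2.2500)
E = -9/4 ≈ -2.2500
u(w) = 2/9 - w*(1 + w)/4 (u(w) = 2/9 + (-9*w*(1 + w)/4)/9 = 2/9 - w*(1 + w)/4)
u(d(-9)) - 1*349920 = (2/9 - 1/4*(-9)*(1 - 9)) - 1*349920 = (2/9 - 1/4*(-9)*(-8)) - 349920 = (2/9 - 18) - 349920 = -160/9 - 349920 = -3149440/9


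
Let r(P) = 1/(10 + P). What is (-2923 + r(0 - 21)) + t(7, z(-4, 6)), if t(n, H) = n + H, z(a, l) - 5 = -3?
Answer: -32055/11 ≈ -2914.1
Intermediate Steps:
z(a, l) = 2 (z(a, l) = 5 - 3 = 2)
t(n, H) = H + n
(-2923 + r(0 - 21)) + t(7, z(-4, 6)) = (-2923 + 1/(10 + (0 - 21))) + (2 + 7) = (-2923 + 1/(10 - 21)) + 9 = (-2923 + 1/(-11)) + 9 = (-2923 - 1/11) + 9 = -32154/11 + 9 = -32055/11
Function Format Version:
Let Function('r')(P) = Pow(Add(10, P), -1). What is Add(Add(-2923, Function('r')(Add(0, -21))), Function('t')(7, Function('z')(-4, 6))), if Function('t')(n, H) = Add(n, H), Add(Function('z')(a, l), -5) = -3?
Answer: Rational(-32055, 11) ≈ -2914.1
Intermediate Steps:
Function('z')(a, l) = 2 (Function('z')(a, l) = Add(5, -3) = 2)
Function('t')(n, H) = Add(H, n)
Add(Add(-2923, Function('r')(Add(0, -21))), Function('t')(7, Function('z')(-4, 6))) = Add(Add(-2923, Pow(Add(10, Add(0, -21)), -1)), Add(2, 7)) = Add(Add(-2923, Pow(Add(10, -21), -1)), 9) = Add(Add(-2923, Pow(-11, -1)), 9) = Add(Add(-2923, Rational(-1, 11)), 9) = Add(Rational(-32154, 11), 9) = Rational(-32055, 11)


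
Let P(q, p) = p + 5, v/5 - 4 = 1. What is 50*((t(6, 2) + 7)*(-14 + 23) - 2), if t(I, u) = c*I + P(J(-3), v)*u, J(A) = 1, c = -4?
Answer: 19250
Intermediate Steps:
v = 25 (v = 20 + 5*1 = 20 + 5 = 25)
P(q, p) = 5 + p
t(I, u) = -4*I + 30*u (t(I, u) = -4*I + (5 + 25)*u = -4*I + 30*u)
50*((t(6, 2) + 7)*(-14 + 23) - 2) = 50*(((-4*6 + 30*2) + 7)*(-14 + 23) - 2) = 50*(((-24 + 60) + 7)*9 - 2) = 50*((36 + 7)*9 - 2) = 50*(43*9 - 2) = 50*(387 - 2) = 50*385 = 19250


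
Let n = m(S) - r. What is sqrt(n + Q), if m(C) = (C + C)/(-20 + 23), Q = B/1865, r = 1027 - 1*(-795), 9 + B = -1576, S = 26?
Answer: I*sqrt(2260797387)/1119 ≈ 42.491*I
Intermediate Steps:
B = -1585 (B = -9 - 1576 = -1585)
r = 1822 (r = 1027 + 795 = 1822)
Q = -317/373 (Q = -1585/1865 = -1585*1/1865 = -317/373 ≈ -0.84987)
m(C) = 2*C/3 (m(C) = (2*C)/3 = (2*C)*(1/3) = 2*C/3)
n = -5414/3 (n = (2/3)*26 - 1*1822 = 52/3 - 1822 = -5414/3 ≈ -1804.7)
sqrt(n + Q) = sqrt(-5414/3 - 317/373) = sqrt(-2020373/1119) = I*sqrt(2260797387)/1119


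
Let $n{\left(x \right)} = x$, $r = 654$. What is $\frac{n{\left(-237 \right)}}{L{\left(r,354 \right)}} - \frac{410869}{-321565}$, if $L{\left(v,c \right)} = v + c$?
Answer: $\frac{112648349}{108045840} \approx 1.0426$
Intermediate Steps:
$L{\left(v,c \right)} = c + v$
$\frac{n{\left(-237 \right)}}{L{\left(r,354 \right)}} - \frac{410869}{-321565} = - \frac{237}{354 + 654} - \frac{410869}{-321565} = - \frac{237}{1008} - - \frac{410869}{321565} = \left(-237\right) \frac{1}{1008} + \frac{410869}{321565} = - \frac{79}{336} + \frac{410869}{321565} = \frac{112648349}{108045840}$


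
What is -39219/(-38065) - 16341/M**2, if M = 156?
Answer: 8523421/23752560 ≈ 0.35884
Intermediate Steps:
-39219/(-38065) - 16341/M**2 = -39219/(-38065) - 16341/(156**2) = -39219*(-1/38065) - 16341/24336 = 39219/38065 - 16341*1/24336 = 39219/38065 - 419/624 = 8523421/23752560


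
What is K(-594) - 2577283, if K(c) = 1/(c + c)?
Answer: -3061812205/1188 ≈ -2.5773e+6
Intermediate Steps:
K(c) = 1/(2*c)
K(-594) - 2577283 = (1/2)/(-594) - 2577283 = (1/2)*(-1/594) - 2577283 = -1/1188 - 2577283 = -3061812205/1188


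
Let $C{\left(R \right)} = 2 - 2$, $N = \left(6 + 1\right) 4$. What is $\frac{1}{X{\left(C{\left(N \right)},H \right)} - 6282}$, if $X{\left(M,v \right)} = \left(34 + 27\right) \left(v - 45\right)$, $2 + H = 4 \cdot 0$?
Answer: $- \frac{1}{9149} \approx -0.0001093$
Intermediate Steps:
$N = 28$ ($N = 7 \cdot 4 = 28$)
$C{\left(R \right)} = 0$
$H = -2$ ($H = -2 + 4 \cdot 0 = -2 + 0 = -2$)
$X{\left(M,v \right)} = -2745 + 61 v$ ($X{\left(M,v \right)} = 61 \left(-45 + v\right) = -2745 + 61 v$)
$\frac{1}{X{\left(C{\left(N \right)},H \right)} - 6282} = \frac{1}{\left(-2745 + 61 \left(-2\right)\right) - 6282} = \frac{1}{\left(-2745 - 122\right) - 6282} = \frac{1}{-2867 - 6282} = \frac{1}{-9149} = - \frac{1}{9149}$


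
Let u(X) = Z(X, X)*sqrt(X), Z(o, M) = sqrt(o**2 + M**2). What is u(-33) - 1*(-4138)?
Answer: 4138 + 33*I*sqrt(66) ≈ 4138.0 + 268.09*I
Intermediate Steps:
Z(o, M) = sqrt(M**2 + o**2)
u(X) = sqrt(2)*sqrt(X)*sqrt(X**2) (u(X) = sqrt(X**2 + X**2)*sqrt(X) = sqrt(2*X**2)*sqrt(X) = (sqrt(2)*sqrt(X**2))*sqrt(X) = sqrt(2)*sqrt(X)*sqrt(X**2))
u(-33) - 1*(-4138) = sqrt(2)*sqrt(-33)*sqrt((-33)**2) - 1*(-4138) = sqrt(2)*(I*sqrt(33))*sqrt(1089) + 4138 = sqrt(2)*(I*sqrt(33))*33 + 4138 = 33*I*sqrt(66) + 4138 = 4138 + 33*I*sqrt(66)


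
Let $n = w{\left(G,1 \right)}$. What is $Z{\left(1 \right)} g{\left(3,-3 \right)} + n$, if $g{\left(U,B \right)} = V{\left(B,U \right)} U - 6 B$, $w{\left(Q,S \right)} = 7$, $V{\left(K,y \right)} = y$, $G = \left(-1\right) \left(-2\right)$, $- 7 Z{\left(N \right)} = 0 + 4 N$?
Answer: $- \frac{59}{7} \approx -8.4286$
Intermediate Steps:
$Z{\left(N \right)} = - \frac{4 N}{7}$ ($Z{\left(N \right)} = - \frac{0 + 4 N}{7} = - \frac{4 N}{7}$)
$G = 2$
$n = 7$
$g{\left(U,B \right)} = U^{2} - 6 B$ ($g{\left(U,B \right)} = U U - 6 B = U^{2} - 6 B$)
$Z{\left(1 \right)} g{\left(3,-3 \right)} + n = \left(- \frac{4}{7}\right) 1 \left(3^{2} - -18\right) + 7 = - \frac{4 \left(9 + 18\right)}{7} + 7 = \left(- \frac{4}{7}\right) 27 + 7 = - \frac{108}{7} + 7 = - \frac{59}{7}$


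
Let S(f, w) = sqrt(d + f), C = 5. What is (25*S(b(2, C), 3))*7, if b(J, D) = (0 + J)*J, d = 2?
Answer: 175*sqrt(6) ≈ 428.66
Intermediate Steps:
b(J, D) = J**2 (b(J, D) = J*J = J**2)
S(f, w) = sqrt(2 + f)
(25*S(b(2, C), 3))*7 = (25*sqrt(2 + 2**2))*7 = (25*sqrt(2 + 4))*7 = (25*sqrt(6))*7 = 175*sqrt(6)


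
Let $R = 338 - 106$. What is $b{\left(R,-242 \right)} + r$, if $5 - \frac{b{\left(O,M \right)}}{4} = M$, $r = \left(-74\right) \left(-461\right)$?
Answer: $35102$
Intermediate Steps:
$r = 34114$
$R = 232$ ($R = 338 - 106 = 232$)
$b{\left(O,M \right)} = 20 - 4 M$
$b{\left(R,-242 \right)} + r = \left(20 - -968\right) + 34114 = \left(20 + 968\right) + 34114 = 988 + 34114 = 35102$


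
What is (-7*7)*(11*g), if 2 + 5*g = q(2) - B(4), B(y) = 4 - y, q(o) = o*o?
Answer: -1078/5 ≈ -215.60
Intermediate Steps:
q(o) = o²
g = ⅖ (g = -⅖ + (2² - (4 - 1*4))/5 = -⅖ + (4 - (4 - 4))/5 = -⅖ + (4 - 1*0)/5 = -⅖ + (4 + 0)/5 = -⅖ + (⅕)*4 = -⅖ + ⅘ = ⅖ ≈ 0.40000)
(-7*7)*(11*g) = (-7*7)*(11*(⅖)) = -49*22/5 = -1078/5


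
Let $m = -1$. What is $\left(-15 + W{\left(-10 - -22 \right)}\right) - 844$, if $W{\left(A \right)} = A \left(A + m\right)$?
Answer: $-727$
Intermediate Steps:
$W{\left(A \right)} = A \left(-1 + A\right)$ ($W{\left(A \right)} = A \left(A - 1\right) = A \left(-1 + A\right)$)
$\left(-15 + W{\left(-10 - -22 \right)}\right) - 844 = \left(-15 + \left(-10 - -22\right) \left(-1 - -12\right)\right) - 844 = \left(-15 + \left(-10 + 22\right) \left(-1 + \left(-10 + 22\right)\right)\right) - 844 = \left(-15 + 12 \left(-1 + 12\right)\right) - 844 = \left(-15 + 12 \cdot 11\right) - 844 = \left(-15 + 132\right) - 844 = 117 - 844 = -727$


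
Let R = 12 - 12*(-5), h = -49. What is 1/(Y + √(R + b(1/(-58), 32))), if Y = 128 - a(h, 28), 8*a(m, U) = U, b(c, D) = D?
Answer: 498/61585 - 8*√26/61585 ≈ 0.0074240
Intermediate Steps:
a(m, U) = U/8
R = 72 (R = 12 + 60 = 72)
Y = 249/2 (Y = 128 - 28/8 = 128 - 1*7/2 = 128 - 7/2 = 249/2 ≈ 124.50)
1/(Y + √(R + b(1/(-58), 32))) = 1/(249/2 + √(72 + 32)) = 1/(249/2 + √104) = 1/(249/2 + 2*√26)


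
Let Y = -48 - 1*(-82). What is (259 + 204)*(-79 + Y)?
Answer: -20835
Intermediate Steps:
Y = 34 (Y = -48 + 82 = 34)
(259 + 204)*(-79 + Y) = (259 + 204)*(-79 + 34) = 463*(-45) = -20835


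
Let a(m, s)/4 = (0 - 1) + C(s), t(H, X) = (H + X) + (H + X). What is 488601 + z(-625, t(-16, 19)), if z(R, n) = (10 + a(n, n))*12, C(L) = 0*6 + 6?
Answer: 488961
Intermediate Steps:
t(H, X) = 2*H + 2*X
C(L) = 6 (C(L) = 0 + 6 = 6)
a(m, s) = 20 (a(m, s) = 4*((0 - 1) + 6) = 4*(-1 + 6) = 4*5 = 20)
z(R, n) = 360 (z(R, n) = (10 + 20)*12 = 30*12 = 360)
488601 + z(-625, t(-16, 19)) = 488601 + 360 = 488961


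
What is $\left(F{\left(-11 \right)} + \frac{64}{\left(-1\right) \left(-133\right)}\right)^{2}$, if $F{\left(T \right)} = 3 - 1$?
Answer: $\frac{108900}{17689} \approx 6.1564$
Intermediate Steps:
$F{\left(T \right)} = 2$
$\left(F{\left(-11 \right)} + \frac{64}{\left(-1\right) \left(-133\right)}\right)^{2} = \left(2 + \frac{64}{\left(-1\right) \left(-133\right)}\right)^{2} = \left(2 + \frac{64}{133}\right)^{2} = \left(\frac{330}{133}\right)^{2} = \frac{108900}{17689}$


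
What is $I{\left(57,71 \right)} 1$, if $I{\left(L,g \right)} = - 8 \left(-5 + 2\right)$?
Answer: $24$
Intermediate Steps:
$I{\left(L,g \right)} = 24$ ($I{\left(L,g \right)} = \left(-8\right) \left(-3\right) = 24$)
$I{\left(57,71 \right)} 1 = 24 \cdot 1 = 24$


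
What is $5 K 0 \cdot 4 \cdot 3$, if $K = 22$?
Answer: $0$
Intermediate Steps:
$5 K 0 \cdot 4 \cdot 3 = 5 \cdot 22 \cdot 0 \cdot 4 \cdot 3 = 110 \cdot 0 \cdot 3 = 110 \cdot 0 = 0$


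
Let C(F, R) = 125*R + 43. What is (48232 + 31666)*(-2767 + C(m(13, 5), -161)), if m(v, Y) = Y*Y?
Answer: -1825589402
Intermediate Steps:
m(v, Y) = Y**2
C(F, R) = 43 + 125*R
(48232 + 31666)*(-2767 + C(m(13, 5), -161)) = (48232 + 31666)*(-2767 + (43 + 125*(-161))) = 79898*(-2767 + (43 - 20125)) = 79898*(-2767 - 20082) = 79898*(-22849) = -1825589402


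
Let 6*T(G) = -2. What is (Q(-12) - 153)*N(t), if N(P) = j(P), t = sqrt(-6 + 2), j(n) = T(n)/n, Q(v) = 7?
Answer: -73*I/3 ≈ -24.333*I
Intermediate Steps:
T(G) = -1/3 (T(G) = (1/6)*(-2) = -1/3)
j(n) = -1/(3*n)
t = 2*I (t = sqrt(-4) = 2*I ≈ 2.0*I)
N(P) = -1/(3*P)
(Q(-12) - 153)*N(t) = (7 - 153)*(-(-I/2)/3) = -(-146)*(-I/2)/3 = -73*I/3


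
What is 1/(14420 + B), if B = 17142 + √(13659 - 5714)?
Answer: 31562/996151899 - √7945/996151899 ≈ 3.1594e-5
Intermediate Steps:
B = 17142 + √7945 ≈ 17231.
1/(14420 + B) = 1/(14420 + (17142 + √7945)) = 1/(31562 + √7945)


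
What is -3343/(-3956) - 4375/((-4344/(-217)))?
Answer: -935301377/4296216 ≈ -217.70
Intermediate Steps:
-3343/(-3956) - 4375/((-4344/(-217))) = -3343*(-1/3956) - 4375/((-4344*(-1/217))) = 3343/3956 - 4375/4344/217 = 3343/3956 - 4375*217/4344 = 3343/3956 - 949375/4344 = -935301377/4296216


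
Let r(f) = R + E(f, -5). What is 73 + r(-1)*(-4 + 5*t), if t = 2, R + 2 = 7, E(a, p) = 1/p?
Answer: 509/5 ≈ 101.80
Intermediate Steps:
R = 5 (R = -2 + 7 = 5)
r(f) = 24/5 (r(f) = 5 + 1/(-5) = 5 - 1/5 = 24/5)
73 + r(-1)*(-4 + 5*t) = 73 + 24*(-4 + 5*2)/5 = 73 + 24*(-4 + 10)/5 = 73 + (24/5)*6 = 73 + 144/5 = 509/5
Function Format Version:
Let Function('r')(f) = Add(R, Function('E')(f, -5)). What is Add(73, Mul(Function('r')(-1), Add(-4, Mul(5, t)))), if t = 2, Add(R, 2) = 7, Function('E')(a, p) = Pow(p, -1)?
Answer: Rational(509, 5) ≈ 101.80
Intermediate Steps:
R = 5 (R = Add(-2, 7) = 5)
Function('r')(f) = Rational(24, 5) (Function('r')(f) = Add(5, Pow(-5, -1)) = Add(5, Rational(-1, 5)) = Rational(24, 5))
Add(73, Mul(Function('r')(-1), Add(-4, Mul(5, t)))) = Add(73, Mul(Rational(24, 5), Add(-4, Mul(5, 2)))) = Add(73, Mul(Rational(24, 5), Add(-4, 10))) = Add(73, Mul(Rational(24, 5), 6)) = Add(73, Rational(144, 5)) = Rational(509, 5)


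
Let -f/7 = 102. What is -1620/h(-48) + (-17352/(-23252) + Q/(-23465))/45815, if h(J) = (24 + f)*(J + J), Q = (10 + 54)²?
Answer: -56214640172179/2299727566536400 ≈ -0.024444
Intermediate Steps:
f = -714 (f = -7*102 = -714)
Q = 4096 (Q = 64² = 4096)
h(J) = -1380*J (h(J) = (24 - 714)*(J + J) = -1380*J)
-1620/h(-48) + (-17352/(-23252) + Q/(-23465))/45815 = -1620/((-1380*(-48))) + (-17352/(-23252) + 4096/(-23465))/45815 = -1620/66240 + (-17352*(-1/23252) + 4096*(-1/23465))*(1/45815) = -1620*1/66240 + (4338/5813 - 4096/23465)*(1/45815) = -9/368 + (77981122/136402045)*(1/45815) = -9/368 + 77981122/6249259691675 = -56214640172179/2299727566536400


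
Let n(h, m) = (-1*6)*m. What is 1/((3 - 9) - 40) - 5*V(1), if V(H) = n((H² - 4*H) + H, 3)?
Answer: 4139/46 ≈ 89.978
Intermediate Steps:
n(h, m) = -6*m
V(H) = -18 (V(H) = -6*3 = -18)
1/((3 - 9) - 40) - 5*V(1) = 1/((3 - 9) - 40) - 5*(-18) = 1/(-6 - 40) + 90 = 1/(-46) + 90 = -1/46 + 90 = 4139/46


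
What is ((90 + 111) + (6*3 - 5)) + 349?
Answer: 563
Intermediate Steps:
((90 + 111) + (6*3 - 5)) + 349 = (201 + (18 - 5)) + 349 = (201 + 13) + 349 = 214 + 349 = 563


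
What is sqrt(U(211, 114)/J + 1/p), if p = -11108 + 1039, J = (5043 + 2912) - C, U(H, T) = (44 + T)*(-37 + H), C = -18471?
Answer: sqrt(18412340380197917)/133041697 ≈ 1.0199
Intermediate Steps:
U(H, T) = (-37 + H)*(44 + T)
J = 26426 (J = (5043 + 2912) - 1*(-18471) = 7955 + 18471 = 26426)
p = -10069
sqrt(U(211, 114)/J + 1/p) = sqrt((-1628 - 37*114 + 44*211 + 211*114)/26426 + 1/(-10069)) = sqrt((-1628 - 4218 + 9284 + 24054)*(1/26426) - 1/10069) = sqrt(27492*(1/26426) - 1/10069) = sqrt(13746/13213 - 1/10069) = sqrt(138395261/133041697) = sqrt(18412340380197917)/133041697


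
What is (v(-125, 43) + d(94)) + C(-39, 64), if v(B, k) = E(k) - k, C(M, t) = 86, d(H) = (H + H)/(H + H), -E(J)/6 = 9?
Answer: -10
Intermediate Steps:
E(J) = -54 (E(J) = -6*9 = -54)
d(H) = 1 (d(H) = (2*H)/((2*H)) = (2*H)*(1/(2*H)) = 1)
v(B, k) = -54 - k
(v(-125, 43) + d(94)) + C(-39, 64) = ((-54 - 1*43) + 1) + 86 = ((-54 - 43) + 1) + 86 = (-97 + 1) + 86 = -96 + 86 = -10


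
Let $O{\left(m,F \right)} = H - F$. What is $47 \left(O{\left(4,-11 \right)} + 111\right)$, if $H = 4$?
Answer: $5922$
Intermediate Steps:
$O{\left(m,F \right)} = 4 - F$
$47 \left(O{\left(4,-11 \right)} + 111\right) = 47 \left(\left(4 - -11\right) + 111\right) = 47 \left(\left(4 + 11\right) + 111\right) = 47 \left(15 + 111\right) = 47 \cdot 126 = 5922$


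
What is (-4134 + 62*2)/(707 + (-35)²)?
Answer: -2005/966 ≈ -2.0756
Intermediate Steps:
(-4134 + 62*2)/(707 + (-35)²) = (-4134 + 124)/(707 + 1225) = -4010/1932 = -4010*1/1932 = -2005/966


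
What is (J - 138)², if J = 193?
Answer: 3025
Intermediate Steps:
(J - 138)² = (193 - 138)² = 55² = 3025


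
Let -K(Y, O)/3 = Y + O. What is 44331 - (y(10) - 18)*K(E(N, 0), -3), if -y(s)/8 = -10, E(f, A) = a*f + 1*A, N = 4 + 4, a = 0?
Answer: 43773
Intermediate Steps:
N = 8
E(f, A) = A (E(f, A) = 0*f + 1*A = 0 + A = A)
y(s) = 80 (y(s) = -8*(-10) = 80)
K(Y, O) = -3*O - 3*Y (K(Y, O) = -3*(Y + O) = -3*(O + Y) = -3*O - 3*Y)
44331 - (y(10) - 18)*K(E(N, 0), -3) = 44331 - (80 - 18)*(-3*(-3) - 3*0) = 44331 - 62*(9 + 0) = 44331 - 62*9 = 44331 - 1*558 = 44331 - 558 = 43773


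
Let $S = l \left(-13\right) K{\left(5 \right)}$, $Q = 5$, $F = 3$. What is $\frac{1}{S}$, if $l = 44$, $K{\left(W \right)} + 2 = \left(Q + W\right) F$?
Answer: $- \frac{1}{16016} \approx -6.2438 \cdot 10^{-5}$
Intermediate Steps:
$K{\left(W \right)} = 13 + 3 W$ ($K{\left(W \right)} = -2 + \left(5 + W\right) 3 = -2 + \left(15 + 3 W\right) = 13 + 3 W$)
$S = -16016$ ($S = 44 \left(-13\right) \left(13 + 3 \cdot 5\right) = - 572 \left(13 + 15\right) = \left(-572\right) 28 = -16016$)
$\frac{1}{S} = \frac{1}{-16016} = - \frac{1}{16016}$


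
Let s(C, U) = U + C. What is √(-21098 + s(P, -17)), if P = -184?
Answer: 19*I*√59 ≈ 145.94*I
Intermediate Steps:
s(C, U) = C + U
√(-21098 + s(P, -17)) = √(-21098 + (-184 - 17)) = √(-21098 - 201) = √(-21299) = 19*I*√59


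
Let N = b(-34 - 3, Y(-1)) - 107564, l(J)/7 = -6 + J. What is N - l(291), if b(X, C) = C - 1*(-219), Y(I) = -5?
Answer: -109345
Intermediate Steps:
l(J) = -42 + 7*J (l(J) = 7*(-6 + J) = -42 + 7*J)
b(X, C) = 219 + C (b(X, C) = C + 219 = 219 + C)
N = -107350 (N = (219 - 5) - 107564 = 214 - 107564 = -107350)
N - l(291) = -107350 - (-42 + 7*291) = -107350 - (-42 + 2037) = -107350 - 1*1995 = -107350 - 1995 = -109345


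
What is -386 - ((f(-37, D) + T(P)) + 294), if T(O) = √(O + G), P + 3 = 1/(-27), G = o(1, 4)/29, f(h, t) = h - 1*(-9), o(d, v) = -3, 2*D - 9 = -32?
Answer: -652 - I*√213933/261 ≈ -652.0 - 1.7721*I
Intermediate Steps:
D = -23/2 (D = 9/2 + (½)*(-32) = 9/2 - 16 = -23/2 ≈ -11.500)
f(h, t) = 9 + h (f(h, t) = h + 9 = 9 + h)
G = -3/29 ≈ -0.10345
P = -82/27 (P = -3 + 1/(-27) = -3 - 1/27 = -82/27 ≈ -3.0370)
T(O) = √(-3/29 + O) (T(O) = √(O - 3/29) = √(-3/29 + O))
-386 - ((f(-37, D) + T(P)) + 294) = -386 - (((9 - 37) + √(-87 + 841*(-82/27))/29) + 294) = -386 - ((-28 + √(-87 - 68962/27)/29) + 294) = -386 - ((-28 + √(-71311/27)/29) + 294) = -386 - ((-28 + (I*√213933/9)/29) + 294) = -386 - ((-28 + I*√213933/261) + 294) = -386 - (266 + I*√213933/261) = -386 + (-266 - I*√213933/261) = -652 - I*√213933/261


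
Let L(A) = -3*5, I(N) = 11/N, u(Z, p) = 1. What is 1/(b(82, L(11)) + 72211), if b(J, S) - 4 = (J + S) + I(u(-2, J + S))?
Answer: 1/72293 ≈ 1.3833e-5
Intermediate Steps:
L(A) = -15
b(J, S) = 15 + J + S (b(J, S) = 4 + ((J + S) + 11/1) = 4 + ((J + S) + 11*1) = 4 + ((J + S) + 11) = 4 + (11 + J + S) = 15 + J + S)
1/(b(82, L(11)) + 72211) = 1/((15 + 82 - 15) + 72211) = 1/(82 + 72211) = 1/72293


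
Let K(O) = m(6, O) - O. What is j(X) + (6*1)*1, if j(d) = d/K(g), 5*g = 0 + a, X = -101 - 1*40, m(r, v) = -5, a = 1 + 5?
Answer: 891/31 ≈ 28.742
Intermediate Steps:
a = 6
X = -141 (X = -101 - 40 = -141)
g = 6/5 (g = (0 + 6)/5 = (⅕)*6 = 6/5 ≈ 1.2000)
K(O) = -5 - O
j(d) = -5*d/31 (j(d) = d/(-5 - 1*6/5) = d/(-5 - 6/5) = d/(-31/5) = d*(-5/31) = -5*d/31)
j(X) + (6*1)*1 = -5/31*(-141) + (6*1)*1 = 705/31 + 6*1 = 705/31 + 6 = 891/31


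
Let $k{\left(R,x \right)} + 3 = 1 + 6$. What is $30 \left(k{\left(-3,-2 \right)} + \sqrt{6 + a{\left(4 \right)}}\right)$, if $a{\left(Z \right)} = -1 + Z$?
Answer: $210$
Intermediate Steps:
$k{\left(R,x \right)} = 4$ ($k{\left(R,x \right)} = -3 + \left(1 + 6\right) = -3 + 7 = 4$)
$30 \left(k{\left(-3,-2 \right)} + \sqrt{6 + a{\left(4 \right)}}\right) = 30 \left(4 + \sqrt{6 + \left(-1 + 4\right)}\right) = 30 \left(4 + \sqrt{6 + 3}\right) = 30 \left(4 + \sqrt{9}\right) = 30 \left(4 + 3\right) = 30 \cdot 7 = 210$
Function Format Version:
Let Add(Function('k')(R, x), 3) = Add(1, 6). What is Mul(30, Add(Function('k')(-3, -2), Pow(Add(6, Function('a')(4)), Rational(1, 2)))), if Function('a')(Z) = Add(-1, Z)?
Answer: 210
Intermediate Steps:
Function('k')(R, x) = 4 (Function('k')(R, x) = Add(-3, Add(1, 6)) = Add(-3, 7) = 4)
Mul(30, Add(Function('k')(-3, -2), Pow(Add(6, Function('a')(4)), Rational(1, 2)))) = Mul(30, Add(4, Pow(Add(6, Add(-1, 4)), Rational(1, 2)))) = Mul(30, Add(4, Pow(Add(6, 3), Rational(1, 2)))) = Mul(30, Add(4, Pow(9, Rational(1, 2)))) = Mul(30, Add(4, 3)) = Mul(30, 7) = 210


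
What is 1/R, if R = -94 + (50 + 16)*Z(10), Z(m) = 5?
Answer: 1/236 ≈ 0.0042373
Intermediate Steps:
R = 236 (R = -94 + (50 + 16)*5 = -94 + 66*5 = -94 + 330 = 236)
1/R = 1/236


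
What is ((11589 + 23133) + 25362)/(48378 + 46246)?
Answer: 15021/23656 ≈ 0.63498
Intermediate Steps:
((11589 + 23133) + 25362)/(48378 + 46246) = (34722 + 25362)/94624 = 60084*(1/94624) = 15021/23656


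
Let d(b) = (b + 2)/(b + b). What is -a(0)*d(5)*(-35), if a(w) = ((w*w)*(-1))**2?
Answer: 0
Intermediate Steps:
d(b) = (2 + b)/(2*b) (d(b) = (2 + b)/((2*b)) = (2 + b)*(1/(2*b)) = (2 + b)/(2*b))
a(w) = w**4 (a(w) = (w**2*(-1))**2 = (-w**2)**2 = w**4)
-a(0)*d(5)*(-35) = -0**4*((1/2)*(2 + 5)/5)*(-35) = -0*((1/2)*(1/5)*7)*(-35) = -0*(7/10)*(-35) = -0*(-35) = -1*0 = 0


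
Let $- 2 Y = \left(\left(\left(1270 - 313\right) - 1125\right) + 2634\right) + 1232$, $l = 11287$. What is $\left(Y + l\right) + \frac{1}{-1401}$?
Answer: $\frac{13222637}{1401} \approx 9438.0$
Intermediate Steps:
$Y = -1849$ ($Y = - \frac{\left(\left(\left(1270 - 313\right) - 1125\right) + 2634\right) + 1232}{2} = - \frac{\left(\left(957 - 1125\right) + 2634\right) + 1232}{2} = - \frac{\left(-168 + 2634\right) + 1232}{2} = - \frac{2466 + 1232}{2} = \left(- \frac{1}{2}\right) 3698 = -1849$)
$\left(Y + l\right) + \frac{1}{-1401} = \left(-1849 + 11287\right) + \frac{1}{-1401} = 9438 - \frac{1}{1401} = \frac{13222637}{1401}$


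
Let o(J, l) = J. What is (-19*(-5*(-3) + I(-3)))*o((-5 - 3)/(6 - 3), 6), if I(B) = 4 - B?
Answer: 3344/3 ≈ 1114.7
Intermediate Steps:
(-19*(-5*(-3) + I(-3)))*o((-5 - 3)/(6 - 3), 6) = (-19*(-5*(-3) + (4 - 1*(-3))))*((-5 - 3)/(6 - 3)) = (-19*(15 + (4 + 3)))*(-8/3) = (-19*(15 + 7))*(-8*1/3) = -19*22*(-8/3) = -418*(-8/3) = 3344/3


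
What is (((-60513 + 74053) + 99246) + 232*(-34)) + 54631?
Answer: 159529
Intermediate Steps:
(((-60513 + 74053) + 99246) + 232*(-34)) + 54631 = ((13540 + 99246) - 7888) + 54631 = (112786 - 7888) + 54631 = 104898 + 54631 = 159529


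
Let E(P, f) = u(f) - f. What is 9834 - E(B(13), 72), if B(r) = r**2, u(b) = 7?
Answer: 9899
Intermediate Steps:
E(P, f) = 7 - f
9834 - E(B(13), 72) = 9834 - (7 - 1*72) = 9834 - (7 - 72) = 9834 - 1*(-65) = 9834 + 65 = 9899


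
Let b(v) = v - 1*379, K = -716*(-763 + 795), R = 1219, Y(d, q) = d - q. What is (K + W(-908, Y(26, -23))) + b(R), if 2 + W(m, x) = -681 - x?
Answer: -22804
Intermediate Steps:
W(m, x) = -683 - x (W(m, x) = -2 + (-681 - x) = -683 - x)
K = -22912 (K = -716*32 = -22912)
b(v) = -379 + v (b(v) = v - 379 = -379 + v)
(K + W(-908, Y(26, -23))) + b(R) = (-22912 + (-683 - (26 - 1*(-23)))) + (-379 + 1219) = (-22912 + (-683 - (26 + 23))) + 840 = (-22912 + (-683 - 1*49)) + 840 = (-22912 + (-683 - 49)) + 840 = (-22912 - 732) + 840 = -23644 + 840 = -22804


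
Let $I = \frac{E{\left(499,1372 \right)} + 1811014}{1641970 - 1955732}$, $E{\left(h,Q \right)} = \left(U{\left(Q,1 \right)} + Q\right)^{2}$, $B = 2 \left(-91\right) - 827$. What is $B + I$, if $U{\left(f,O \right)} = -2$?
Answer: $- \frac{160136886}{156881} \approx -1020.8$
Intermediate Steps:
$B = -1009$ ($B = -182 - 827 = -1009$)
$E{\left(h,Q \right)} = \left(-2 + Q\right)^{2}$
$I = - \frac{1843957}{156881}$ ($I = \frac{\left(-2 + 1372\right)^{2} + 1811014}{1641970 - 1955732} = \frac{1370^{2} + 1811014}{-313762} = \left(1876900 + 1811014\right) \left(- \frac{1}{313762}\right) = 3687914 \left(- \frac{1}{313762}\right) = - \frac{1843957}{156881} \approx -11.754$)
$B + I = -1009 - \frac{1843957}{156881} = - \frac{160136886}{156881}$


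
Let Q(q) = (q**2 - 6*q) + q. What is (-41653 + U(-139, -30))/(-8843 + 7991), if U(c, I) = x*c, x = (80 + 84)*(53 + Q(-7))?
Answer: 3164705/852 ≈ 3714.4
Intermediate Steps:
Q(q) = q**2 - 5*q
x = 22468 (x = (80 + 84)*(53 - 7*(-5 - 7)) = 164*(53 - 7*(-12)) = 164*(53 + 84) = 164*137 = 22468)
U(c, I) = 22468*c
(-41653 + U(-139, -30))/(-8843 + 7991) = (-41653 + 22468*(-139))/(-8843 + 7991) = (-41653 - 3123052)/(-852) = -3164705*(-1/852) = 3164705/852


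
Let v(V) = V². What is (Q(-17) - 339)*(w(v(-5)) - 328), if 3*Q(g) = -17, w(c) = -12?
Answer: 351560/3 ≈ 1.1719e+5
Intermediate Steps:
Q(g) = -17/3 (Q(g) = (⅓)*(-17) = -17/3)
(Q(-17) - 339)*(w(v(-5)) - 328) = (-17/3 - 339)*(-12 - 328) = -1034/3*(-340) = 351560/3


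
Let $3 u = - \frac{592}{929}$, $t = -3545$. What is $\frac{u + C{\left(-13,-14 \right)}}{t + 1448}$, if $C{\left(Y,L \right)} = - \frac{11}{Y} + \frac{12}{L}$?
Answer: $\frac{56659}{531834849} \approx 0.00010653$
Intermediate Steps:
$u = - \frac{592}{2787}$ ($u = \frac{\left(-592\right) \frac{1}{929}}{3} = \frac{1}{3} \left(- \frac{592}{929}\right) = - \frac{592}{2787} \approx -0.21241$)
$\frac{u + C{\left(-13,-14 \right)}}{t + 1448} = \frac{- \frac{592}{2787} + \left(- \frac{11}{-13} + \frac{12}{-14}\right)}{-3545 + 1448} = \frac{- \frac{592}{2787} + \left(\left(-11\right) \left(- \frac{1}{13}\right) + 12 \left(- \frac{1}{14}\right)\right)}{-2097} = \left(- \frac{592}{2787} + \left(\frac{11}{13} - \frac{6}{7}\right)\right) \left(- \frac{1}{2097}\right) = \left(- \frac{592}{2787} - \frac{1}{91}\right) \left(- \frac{1}{2097}\right) = \left(- \frac{56659}{253617}\right) \left(- \frac{1}{2097}\right) = \frac{56659}{531834849}$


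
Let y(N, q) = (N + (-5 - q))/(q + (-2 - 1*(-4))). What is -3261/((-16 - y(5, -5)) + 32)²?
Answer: -29349/2809 ≈ -10.448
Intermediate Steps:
y(N, q) = (-5 + N - q)/(2 + q) (y(N, q) = (-5 + N - q)/(q + (-2 + 4)) = (-5 + N - q)/(q + 2) = (-5 + N - q)/(2 + q))
-3261/((-16 - y(5, -5)) + 32)² = -3261/((-16 - (-5 + 5 - 1*(-5))/(2 - 5)) + 32)² = -3261/((-16 - (-5 + 5 + 5)/(-3)) + 32)² = -3261/((-16 - (-1)*5/3) + 32)² = -3261/((-16 - 1*(-5/3)) + 32)² = -3261/((-16 + 5/3) + 32)² = -3261/(-43/3 + 32)² = -3261/((53/3)²) = -3261/2809/9 = -3261*9/2809 = -29349/2809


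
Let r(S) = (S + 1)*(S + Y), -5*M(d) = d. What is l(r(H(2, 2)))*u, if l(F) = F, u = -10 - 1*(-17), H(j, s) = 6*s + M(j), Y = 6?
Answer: 38808/25 ≈ 1552.3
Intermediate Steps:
M(d) = -d/5
H(j, s) = 6*s - j/5
u = 7 (u = -10 + 17 = 7)
r(S) = (1 + S)*(6 + S) (r(S) = (S + 1)*(S + 6) = (1 + S)*(6 + S))
l(r(H(2, 2)))*u = (6 + (6*2 - ⅕*2)² + 7*(6*2 - ⅕*2))*7 = (6 + (12 - ⅖)² + 7*(12 - ⅖))*7 = (6 + (58/5)² + 7*(58/5))*7 = (6 + 3364/25 + 406/5)*7 = (5544/25)*7 = 38808/25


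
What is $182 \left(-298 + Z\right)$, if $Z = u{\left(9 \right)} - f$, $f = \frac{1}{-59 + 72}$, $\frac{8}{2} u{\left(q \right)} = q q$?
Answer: $- \frac{101129}{2} \approx -50565.0$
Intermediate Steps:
$u{\left(q \right)} = \frac{q^{2}}{4}$ ($u{\left(q \right)} = \frac{q q}{4} = \frac{q^{2}}{4}$)
$f = \frac{1}{13} \approx 0.076923$
$Z = \frac{1049}{52}$ ($Z = \frac{9^{2}}{4} - \frac{1}{13} = \frac{1}{4} \cdot 81 - \frac{1}{13} = \frac{81}{4} - \frac{1}{13} = \frac{1049}{52} \approx 20.173$)
$182 \left(-298 + Z\right) = 182 \left(-298 + \frac{1049}{52}\right) = 182 \left(- \frac{14447}{52}\right) = - \frac{101129}{2}$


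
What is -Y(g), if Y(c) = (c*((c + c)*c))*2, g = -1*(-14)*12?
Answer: -18966528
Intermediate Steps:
g = 168 (g = 14*12 = 168)
Y(c) = 4*c³ (Y(c) = (c*((2*c)*c))*2 = (c*(2*c²))*2 = (2*c³)*2 = 4*c³)
-Y(g) = -4*168³ = -4*4741632 = -1*18966528 = -18966528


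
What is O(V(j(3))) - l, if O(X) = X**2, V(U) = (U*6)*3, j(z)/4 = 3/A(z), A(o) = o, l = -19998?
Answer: 25182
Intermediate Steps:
j(z) = 12/z (j(z) = 4*(3/z) = 12/z)
V(U) = 18*U (V(U) = (6*U)*3 = 18*U)
O(V(j(3))) - l = (18*(12/3))**2 - 1*(-19998) = (18*(12*(1/3)))**2 + 19998 = (18*4)**2 + 19998 = 72**2 + 19998 = 5184 + 19998 = 25182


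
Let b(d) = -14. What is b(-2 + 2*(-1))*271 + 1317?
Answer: -2477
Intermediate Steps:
b(-2 + 2*(-1))*271 + 1317 = -14*271 + 1317 = -3794 + 1317 = -2477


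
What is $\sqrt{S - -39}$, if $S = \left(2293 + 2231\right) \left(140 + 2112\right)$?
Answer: $\sqrt{10188087} \approx 3191.9$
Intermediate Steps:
$S = 10188048$ ($S = 4524 \cdot 2252 = 10188048$)
$\sqrt{S - -39} = \sqrt{10188048 - -39} = \sqrt{10188048 + 39} = \sqrt{10188087}$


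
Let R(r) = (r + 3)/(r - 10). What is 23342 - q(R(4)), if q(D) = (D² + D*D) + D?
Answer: 210064/9 ≈ 23340.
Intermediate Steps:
R(r) = (3 + r)/(-10 + r)
q(D) = D + 2*D² (q(D) = (D² + D²) + D = 2*D² + D = D + 2*D²)
23342 - q(R(4)) = 23342 - (3 + 4)/(-10 + 4)*(1 + 2*((3 + 4)/(-10 + 4))) = 23342 - 7/(-6)*(1 + 2*(7/(-6))) = 23342 - (-⅙*7)*(1 + 2*(-⅙*7)) = 23342 - (-7)*(1 + 2*(-7/6))/6 = 23342 - (-7)*(1 - 7/3)/6 = 23342 - (-7)*(-4)/(6*3) = 23342 - 1*14/9 = 23342 - 14/9 = 210064/9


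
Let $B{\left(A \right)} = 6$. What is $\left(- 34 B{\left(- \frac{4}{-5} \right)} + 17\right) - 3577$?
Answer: $-3764$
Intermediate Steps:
$\left(- 34 B{\left(- \frac{4}{-5} \right)} + 17\right) - 3577 = \left(\left(-34\right) 6 + 17\right) - 3577 = \left(-204 + 17\right) - 3577 = -187 - 3577 = -3764$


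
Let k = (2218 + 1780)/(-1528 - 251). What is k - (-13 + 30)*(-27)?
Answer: 812563/1779 ≈ 456.75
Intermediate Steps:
k = -3998/1779 (k = 3998/(-1779) = 3998*(-1/1779) = -3998/1779 ≈ -2.2473)
k - (-13 + 30)*(-27) = -3998/1779 - (-13 + 30)*(-27) = -3998/1779 - 17*(-27) = -3998/1779 - 1*(-459) = -3998/1779 + 459 = 812563/1779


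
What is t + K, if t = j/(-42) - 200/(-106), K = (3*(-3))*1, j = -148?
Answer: -3995/1113 ≈ -3.5894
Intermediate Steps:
K = -9 (K = -9*1 = -9)
t = 6022/1113 (t = -148/(-42) - 200/(-106) = -148*(-1/42) - 200*(-1/106) = 74/21 + 100/53 = 6022/1113 ≈ 5.4106)
t + K = 6022/1113 - 9 = -3995/1113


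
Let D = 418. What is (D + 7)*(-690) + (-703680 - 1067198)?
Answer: -2064128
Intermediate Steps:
(D + 7)*(-690) + (-703680 - 1067198) = (418 + 7)*(-690) + (-703680 - 1067198) = 425*(-690) - 1770878 = -293250 - 1770878 = -2064128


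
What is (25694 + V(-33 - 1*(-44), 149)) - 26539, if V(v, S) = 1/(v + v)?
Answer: -18589/22 ≈ -844.95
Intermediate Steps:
V(v, S) = 1/(2*v)
(25694 + V(-33 - 1*(-44), 149)) - 26539 = (25694 + 1/(2*(-33 - 1*(-44)))) - 26539 = (25694 + 1/(2*(-33 + 44))) - 26539 = (25694 + (½)/11) - 26539 = (25694 + (½)*(1/11)) - 26539 = (25694 + 1/22) - 26539 = 565269/22 - 26539 = -18589/22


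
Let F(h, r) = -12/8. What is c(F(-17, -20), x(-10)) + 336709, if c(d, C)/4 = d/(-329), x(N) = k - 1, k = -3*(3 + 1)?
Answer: 110777267/329 ≈ 3.3671e+5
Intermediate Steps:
F(h, r) = -3/2 (F(h, r) = -12*⅛ = -3/2)
k = -12 (k = -3*4 = -12)
x(N) = -13 (x(N) = -12 - 1 = -13)
c(d, C) = -4*d/329 (c(d, C) = 4*(d/(-329)) = 4*(d*(-1/329)) = 4*(-d/329) = -4*d/329)
c(F(-17, -20), x(-10)) + 336709 = -4/329*(-3/2) + 336709 = 6/329 + 336709 = 110777267/329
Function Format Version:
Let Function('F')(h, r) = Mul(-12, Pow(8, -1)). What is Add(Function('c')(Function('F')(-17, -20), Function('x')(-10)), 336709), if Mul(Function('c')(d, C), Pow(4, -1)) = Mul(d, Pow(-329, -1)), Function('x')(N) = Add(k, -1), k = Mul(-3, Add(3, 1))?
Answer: Rational(110777267, 329) ≈ 3.3671e+5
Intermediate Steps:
Function('F')(h, r) = Rational(-3, 2) (Function('F')(h, r) = Mul(-12, Rational(1, 8)) = Rational(-3, 2))
k = -12 (k = Mul(-3, 4) = -12)
Function('x')(N) = -13 (Function('x')(N) = Add(-12, -1) = -13)
Function('c')(d, C) = Mul(Rational(-4, 329), d) (Function('c')(d, C) = Mul(4, Mul(d, Pow(-329, -1))) = Mul(4, Mul(d, Rational(-1, 329))) = Mul(4, Mul(Rational(-1, 329), d)) = Mul(Rational(-4, 329), d))
Add(Function('c')(Function('F')(-17, -20), Function('x')(-10)), 336709) = Add(Mul(Rational(-4, 329), Rational(-3, 2)), 336709) = Add(Rational(6, 329), 336709) = Rational(110777267, 329)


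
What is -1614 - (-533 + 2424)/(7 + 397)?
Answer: -653947/404 ≈ -1618.7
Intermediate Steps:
-1614 - (-533 + 2424)/(7 + 397) = -1614 - 1891/404 = -653947/404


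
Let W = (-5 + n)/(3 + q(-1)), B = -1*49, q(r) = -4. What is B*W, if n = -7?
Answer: -588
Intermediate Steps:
B = -49
W = 12 (W = (-5 - 7)/(3 - 4) = -12/(-1) = -12*(-1) = 12)
B*W = -49*12 = -588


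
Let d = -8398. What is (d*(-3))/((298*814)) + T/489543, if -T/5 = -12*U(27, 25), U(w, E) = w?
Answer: 2121085497/19791570766 ≈ 0.10717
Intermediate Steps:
T = 1620 (T = -(-60)*27 = -5*(-324) = 1620)
(d*(-3))/((298*814)) + T/489543 = (-8398*(-3))/((298*814)) + 1620/489543 = 25194/242572 + 1620*(1/489543) = 25194*(1/242572) + 540/163181 = 12597/121286 + 540/163181 = 2121085497/19791570766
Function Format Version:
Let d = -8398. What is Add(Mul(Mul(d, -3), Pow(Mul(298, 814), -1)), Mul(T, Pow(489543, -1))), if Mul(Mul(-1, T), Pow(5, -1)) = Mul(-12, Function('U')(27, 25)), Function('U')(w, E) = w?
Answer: Rational(2121085497, 19791570766) ≈ 0.10717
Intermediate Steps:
T = 1620 (T = Mul(-5, Mul(-12, 27)) = Mul(-5, -324) = 1620)
Add(Mul(Mul(d, -3), Pow(Mul(298, 814), -1)), Mul(T, Pow(489543, -1))) = Add(Mul(Mul(-8398, -3), Pow(Mul(298, 814), -1)), Mul(1620, Pow(489543, -1))) = Add(Mul(25194, Pow(242572, -1)), Mul(1620, Rational(1, 489543))) = Add(Mul(25194, Rational(1, 242572)), Rational(540, 163181)) = Add(Rational(12597, 121286), Rational(540, 163181)) = Rational(2121085497, 19791570766)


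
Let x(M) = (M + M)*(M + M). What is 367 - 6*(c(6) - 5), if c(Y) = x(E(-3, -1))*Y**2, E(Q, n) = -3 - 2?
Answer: -21203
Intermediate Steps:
E(Q, n) = -5
x(M) = 4*M**2 (x(M) = (2*M)*(2*M) = 4*M**2)
c(Y) = 100*Y**2 (c(Y) = (4*(-5)**2)*Y**2 = (4*25)*Y**2 = 100*Y**2)
367 - 6*(c(6) - 5) = 367 - 6*(100*6**2 - 5) = 367 - 6*(100*36 - 5) = 367 - 6*(3600 - 5) = 367 - 6*3595 = 367 - 1*21570 = 367 - 21570 = -21203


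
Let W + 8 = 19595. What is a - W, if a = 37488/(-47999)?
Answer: -940193901/47999 ≈ -19588.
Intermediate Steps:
a = -37488/47999 (a = 37488*(-1/47999) = -37488/47999 ≈ -0.78102)
W = 19587 (W = -8 + 19595 = 19587)
a - W = -37488/47999 - 1*19587 = -37488/47999 - 19587 = -940193901/47999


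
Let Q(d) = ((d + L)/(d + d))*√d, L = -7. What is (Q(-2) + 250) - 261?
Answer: -11 + 9*I*√2/4 ≈ -11.0 + 3.182*I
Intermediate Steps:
Q(d) = (-7 + d)/(2*√d) (Q(d) = ((d - 7)/(d + d))*√d = ((-7 + d)/((2*d)))*√d = ((-7 + d)*(1/(2*d)))*√d = ((-7 + d)/(2*d))*√d = (-7 + d)/(2*√d))
(Q(-2) + 250) - 261 = ((-7 - 2)/(2*√(-2)) + 250) - 261 = ((½)*(-I*√2/2)*(-9) + 250) - 261 = (9*I*√2/4 + 250) - 261 = (250 + 9*I*√2/4) - 261 = -11 + 9*I*√2/4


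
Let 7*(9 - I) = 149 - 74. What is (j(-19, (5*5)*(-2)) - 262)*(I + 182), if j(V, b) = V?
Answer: -354622/7 ≈ -50660.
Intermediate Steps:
I = -12/7 (I = 9 - (149 - 74)/7 = 9 - ⅐*75 = 9 - 75/7 = -12/7 ≈ -1.7143)
(j(-19, (5*5)*(-2)) - 262)*(I + 182) = (-19 - 262)*(-12/7 + 182) = -281*1262/7 = -354622/7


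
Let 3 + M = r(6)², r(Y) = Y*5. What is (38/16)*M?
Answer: 17043/8 ≈ 2130.4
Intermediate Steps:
r(Y) = 5*Y
M = 897 (M = -3 + (5*6)² = -3 + 30² = -3 + 900 = 897)
(38/16)*M = (38/16)*897 = (38*(1/16))*897 = (19/8)*897 = 17043/8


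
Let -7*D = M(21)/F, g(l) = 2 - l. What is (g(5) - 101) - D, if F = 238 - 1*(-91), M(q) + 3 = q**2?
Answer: -239074/2303 ≈ -103.81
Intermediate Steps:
M(q) = -3 + q**2
F = 329 (F = 238 + 91 = 329)
D = -438/2303 (D = -(-3 + 21**2)/(7*329) = -(-3 + 441)/(7*329) = -438/(7*329) = -1/7*438/329 = -438/2303 ≈ -0.19019)
(g(5) - 101) - D = ((2 - 1*5) - 101) - 1*(-438/2303) = ((2 - 5) - 101) + 438/2303 = (-3 - 101) + 438/2303 = -104 + 438/2303 = -239074/2303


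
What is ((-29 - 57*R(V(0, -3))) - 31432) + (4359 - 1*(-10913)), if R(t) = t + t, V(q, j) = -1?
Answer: -16075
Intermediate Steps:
R(t) = 2*t
((-29 - 57*R(V(0, -3))) - 31432) + (4359 - 1*(-10913)) = ((-29 - 114*(-1)) - 31432) + (4359 - 1*(-10913)) = ((-29 - 57*(-2)) - 31432) + (4359 + 10913) = ((-29 + 114) - 31432) + 15272 = (85 - 31432) + 15272 = -31347 + 15272 = -16075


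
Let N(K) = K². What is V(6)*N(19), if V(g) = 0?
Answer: 0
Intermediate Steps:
V(6)*N(19) = 0*19² = 0*361 = 0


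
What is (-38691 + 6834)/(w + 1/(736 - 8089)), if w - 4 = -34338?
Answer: 234244521/252457903 ≈ 0.92786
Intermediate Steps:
w = -34334 (w = 4 - 34338 = -34334)
(-38691 + 6834)/(w + 1/(736 - 8089)) = (-38691 + 6834)/(-34334 + 1/(736 - 8089)) = -31857/(-34334 + 1/(-7353)) = -31857/(-34334 - 1/7353) = -31857/(-252457903/7353) = -31857*(-7353/252457903) = 234244521/252457903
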